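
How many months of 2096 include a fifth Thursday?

4

A month has five Thursdays exactly when Thursday falls within its first (length − 28) days.
Jan: 31 days, starts Sun → 5 of Sun, Mon, Tue
Feb: 29 days, starts Wed → 5 of Wed
Mar: 31 days, starts Thu → 5 of Thu, Fri, Sat ✓
Apr: 30 days, starts Sun → 5 of Sun, Mon
May: 31 days, starts Tue → 5 of Tue, Wed, Thu ✓
Jun: 30 days, starts Fri → 5 of Fri, Sat
Jul: 31 days, starts Sun → 5 of Sun, Mon, Tue
Aug: 31 days, starts Wed → 5 of Wed, Thu, Fri ✓
Sep: 30 days, starts Sat → 5 of Sat, Sun
Oct: 31 days, starts Mon → 5 of Mon, Tue, Wed
Nov: 30 days, starts Thu → 5 of Thu, Fri ✓
Dec: 31 days, starts Sat → 5 of Sat, Sun, Mon
Months with five Thursdays: Mar, May, Aug, Nov.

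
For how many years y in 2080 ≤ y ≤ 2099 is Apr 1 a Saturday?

Day of week of April 1 in each year:
2080: Mon, 2081: Tue, 2082: Wed, 2083: Thu, 2084: Sat ✓, 2085: Sun, 2086: Mon, 2087: Tue, 2088: Thu, 2089: Fri, 2090: Sat ✓, 2091: Sun, 2092: Tue, 2093: Wed, 2094: Thu, 2095: Fri, 2096: Sun, 2097: Mon, 2098: Tue, 2099: Wed
Saturdays: 2084, 2090.

2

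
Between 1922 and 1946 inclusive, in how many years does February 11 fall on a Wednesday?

3

Day of week of February 11 in each year:
1922: Sat, 1923: Sun, 1924: Mon, 1925: Wed ✓, 1926: Thu, 1927: Fri, 1928: Sat, 1929: Mon, 1930: Tue, 1931: Wed ✓, 1932: Thu, 1933: Sat, 1934: Sun, 1935: Mon, 1936: Tue, 1937: Thu, 1938: Fri, 1939: Sat, 1940: Sun, 1941: Tue, 1942: Wed ✓, 1943: Thu, 1944: Fri, 1945: Sun, 1946: Mon
Wednesdays: 1925, 1931, 1942.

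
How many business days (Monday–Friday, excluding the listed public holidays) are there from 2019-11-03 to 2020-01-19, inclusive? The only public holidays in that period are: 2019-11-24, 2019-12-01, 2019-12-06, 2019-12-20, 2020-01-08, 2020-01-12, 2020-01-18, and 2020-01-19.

2019-11-03 is a Sunday.
That's 78 days from start to end, counting both.
78 = 7 × 11 + 1, so there are 11 full weeks plus 1 extra day.
Each full week contributes 5 weekdays (Mon–Fri): 11 × 5 = 55.
The 1 extra day is Sun — none qualify.
Total: 55 + 0 = 55.
Holidays: 2019-11-24 (Sun); 2019-12-01 (Sun); 2019-12-06 (Fri); 2019-12-20 (Fri); 2020-01-08 (Wed); 2020-01-12 (Sun); 2020-01-18 (Sat); 2020-01-19 (Sun).
3 of the 8 holidays fall on weekdays; the rest are weekends and were already excluded.
Business days: 55 − 3 = 52.

52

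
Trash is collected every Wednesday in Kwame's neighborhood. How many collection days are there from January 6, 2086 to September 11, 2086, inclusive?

36 Wednesdays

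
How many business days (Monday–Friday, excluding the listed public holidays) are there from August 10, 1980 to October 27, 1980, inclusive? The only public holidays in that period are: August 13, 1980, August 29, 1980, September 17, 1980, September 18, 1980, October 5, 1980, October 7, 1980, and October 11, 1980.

51 business days

August 10, 1980 is a Sunday.
From August 10, 1980 to October 27, 1980 is 79 days inclusive.
79 = 7 × 11 + 2, so there are 11 full weeks plus 2 extra days.
Each full week contributes 5 weekdays (Mon–Fri): 11 × 5 = 55.
The 2 extra days are Sunday, Monday — 1 of them qualifies.
Total: 55 + 1 = 56.
Holidays: August 13, 1980 (Wed); August 29, 1980 (Fri); September 17, 1980 (Wed); September 18, 1980 (Thu); October 5, 1980 (Sun); October 7, 1980 (Tue); October 11, 1980 (Sat).
5 of the 7 holidays fall on weekdays; the rest are weekends and were already excluded.
Business days: 56 − 5 = 51.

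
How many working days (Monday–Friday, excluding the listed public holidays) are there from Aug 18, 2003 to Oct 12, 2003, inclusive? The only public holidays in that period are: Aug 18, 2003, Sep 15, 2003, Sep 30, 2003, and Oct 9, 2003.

36 working days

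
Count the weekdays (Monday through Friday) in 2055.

1 January 2055 is a Friday.
The range spans 365 days (inclusive of both endpoints).
365 = 7 × 52 + 1, so there are 52 full weeks plus 1 extra day.
Each full week contributes 5 weekdays (Mon–Fri): 52 × 5 = 260.
The 1 extra day is Friday — 1 of them qualifies.
Total: 260 + 1 = 261.

261 weekdays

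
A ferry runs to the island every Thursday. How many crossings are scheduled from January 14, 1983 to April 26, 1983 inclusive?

January 14, 1983 is a Friday.
That's 103 days from start to end, counting both.
103 = 7 × 14 + 5, so there are 14 full weeks plus 5 extra days.
Each full week contributes one Thursday: 14 so far.
The 5 extra days are Fri, Sat, Sun, Mon, Tue — none qualify.
Total: 14 + 0 = 14.

14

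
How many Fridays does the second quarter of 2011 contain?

13

Apr 1, 2011 is a Friday.
The range spans 91 days (inclusive of both endpoints).
91 = 7 × 13, so the span is exactly 13 full weeks.
Each full week contributes one Friday: 13 so far.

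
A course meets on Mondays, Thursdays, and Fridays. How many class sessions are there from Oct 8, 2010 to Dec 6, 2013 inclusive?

Oct 8, 2010 is a Friday.
That's 1156 days from start to end, counting both.
1156 = 7 × 165 + 1, so there are 165 full weeks plus 1 extra day.
Each full week contributes 3 days from the set (Mon, Thu, Fri): 165 × 3 = 495.
The 1 extra day is Fri — 1 of them qualifies.
Total: 495 + 1 = 496.

496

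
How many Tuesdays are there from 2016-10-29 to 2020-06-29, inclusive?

191 Tuesdays

2016-10-29 is a Saturday.
The range spans 1340 days (inclusive of both endpoints).
1340 = 7 × 191 + 3, so there are 191 full weeks plus 3 extra days.
Each full week contributes one Tuesday: 191 so far.
The 3 extra days are Sat, Sun, Mon — none qualify.
Total: 191 + 0 = 191.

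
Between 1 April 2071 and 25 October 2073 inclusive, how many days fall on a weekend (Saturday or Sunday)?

268

1 April 2071 is a Wednesday.
That's 939 days from start to end, counting both.
939 = 7 × 134 + 1, so there are 134 full weeks plus 1 extra day.
Each full week contributes 2 weekend days (Sat, Sun): 134 × 2 = 268.
The 1 extra day is Wednesday — none qualify.
Total: 268 + 0 = 268.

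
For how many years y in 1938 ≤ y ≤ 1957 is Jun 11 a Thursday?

Day of week of June 11 in each year:
1938: Sat, 1939: Sun, 1940: Tue, 1941: Wed, 1942: Thu ✓, 1943: Fri, 1944: Sun, 1945: Mon, 1946: Tue, 1947: Wed, 1948: Fri, 1949: Sat, 1950: Sun, 1951: Mon, 1952: Wed, 1953: Thu ✓, 1954: Fri, 1955: Sat, 1956: Mon, 1957: Tue
Thursdays: 1942, 1953.

2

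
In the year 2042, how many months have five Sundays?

A month has five Sundays exactly when Sunday falls within its first (length − 28) days.
Jan: 31 days, starts Wed → 5 of Wed, Thu, Fri
Feb: 28 days, starts Sat → 5 of (none)
Mar: 31 days, starts Sat → 5 of Sat, Sun, Mon ✓
Apr: 30 days, starts Tue → 5 of Tue, Wed
May: 31 days, starts Thu → 5 of Thu, Fri, Sat
Jun: 30 days, starts Sun → 5 of Sun, Mon ✓
Jul: 31 days, starts Tue → 5 of Tue, Wed, Thu
Aug: 31 days, starts Fri → 5 of Fri, Sat, Sun ✓
Sep: 30 days, starts Mon → 5 of Mon, Tue
Oct: 31 days, starts Wed → 5 of Wed, Thu, Fri
Nov: 30 days, starts Sat → 5 of Sat, Sun ✓
Dec: 31 days, starts Mon → 5 of Mon, Tue, Wed
Months with five Sundays: Mar, Jun, Aug, Nov.

4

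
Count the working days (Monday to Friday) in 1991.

261

1 January 1991 is a Tuesday.
The range spans 365 days (inclusive of both endpoints).
365 = 7 × 52 + 1, so there are 52 full weeks plus 1 extra day.
Each full week contributes 5 weekdays (Mon–Fri): 52 × 5 = 260.
The 1 extra day is Tuesday — 1 of them qualifies.
Total: 260 + 1 = 261.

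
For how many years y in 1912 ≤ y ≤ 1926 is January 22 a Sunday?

1

Day of week of January 22 in each year:
1912: Mon, 1913: Wed, 1914: Thu, 1915: Fri, 1916: Sat, 1917: Mon, 1918: Tue, 1919: Wed, 1920: Thu, 1921: Sat, 1922: Sun ✓, 1923: Mon, 1924: Tue, 1925: Thu, 1926: Fri
Sundays: 1922.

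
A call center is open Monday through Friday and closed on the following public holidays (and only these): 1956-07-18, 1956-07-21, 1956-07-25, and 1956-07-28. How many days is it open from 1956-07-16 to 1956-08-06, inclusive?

14

1956-07-16 is a Monday.
That's 22 days from start to end, counting both.
22 = 7 × 3 + 1, so there are 3 full weeks plus 1 extra day.
Each full week contributes 5 weekdays (Mon–Fri): 3 × 5 = 15.
The 1 extra day is Monday — 1 of them qualifies.
Total: 15 + 1 = 16.
Holidays: 1956-07-18 (Wed); 1956-07-21 (Sat); 1956-07-25 (Wed); 1956-07-28 (Sat).
2 of the 4 holidays fall on weekdays; the rest are weekends and were already excluded.
Business days: 16 − 2 = 14.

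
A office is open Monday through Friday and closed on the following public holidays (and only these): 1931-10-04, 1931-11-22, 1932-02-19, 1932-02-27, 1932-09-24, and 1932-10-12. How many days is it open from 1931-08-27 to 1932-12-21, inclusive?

1931-08-27 is a Thursday.
From 1931-08-27 to 1932-12-21 is 483 days inclusive.
483 = 7 × 69, so the span is exactly 69 full weeks.
Each full week contributes 5 weekdays (Mon–Fri): 69 × 5 = 345.
Holidays: 1931-10-04 (Sun); 1931-11-22 (Sun); 1932-02-19 (Fri); 1932-02-27 (Sat); 1932-09-24 (Sat); 1932-10-12 (Wed).
2 of the 6 holidays fall on weekdays; the rest are weekends and were already excluded.
Business days: 345 − 2 = 343.

343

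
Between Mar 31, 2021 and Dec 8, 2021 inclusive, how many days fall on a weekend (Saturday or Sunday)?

Mar 31, 2021 is a Wednesday.
From Mar 31, 2021 to Dec 8, 2021 is 253 days inclusive.
253 = 7 × 36 + 1, so there are 36 full weeks plus 1 extra day.
Each full week contributes 2 weekend days (Sat, Sun): 36 × 2 = 72.
The 1 extra day is Wednesday — none qualify.
Total: 72 + 0 = 72.

72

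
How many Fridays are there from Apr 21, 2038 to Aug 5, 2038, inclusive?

15

Apr 21, 2038 is a Wednesday.
That's 107 days from start to end, counting both.
107 = 7 × 15 + 2, so there are 15 full weeks plus 2 extra days.
Each full week contributes one Friday: 15 so far.
The 2 extra days are Wednesday, Thursday — none qualify.
Total: 15 + 0 = 15.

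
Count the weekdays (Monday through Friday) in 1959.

January 1, 1959 is a Thursday.
That's 365 days from start to end, counting both.
365 = 7 × 52 + 1, so there are 52 full weeks plus 1 extra day.
Each full week contributes 5 weekdays (Mon–Fri): 52 × 5 = 260.
The 1 extra day is Thursday — 1 of them qualifies.
Total: 260 + 1 = 261.

261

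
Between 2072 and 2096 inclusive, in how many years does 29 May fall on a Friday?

3

Day of week of May 29 in each year:
2072: Sun, 2073: Mon, 2074: Tue, 2075: Wed, 2076: Fri ✓, 2077: Sat, 2078: Sun, 2079: Mon, 2080: Wed, 2081: Thu, 2082: Fri ✓, 2083: Sat, 2084: Mon, 2085: Tue, 2086: Wed, 2087: Thu, 2088: Sat, 2089: Sun, 2090: Mon, 2091: Tue, 2092: Thu, 2093: Fri ✓, 2094: Sat, 2095: Sun, 2096: Tue
Fridays: 2076, 2082, 2093.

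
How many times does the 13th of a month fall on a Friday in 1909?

1

The 13th falls on a Friday when the month's 13th has weekday Fri.
Jan 13 is Wed; Feb 13 is Sat; Mar 13 is Sat; Apr 13 is Tue; May 13 is Thu; Jun 13 is Sun; Jul 13 is Tue; Aug 13 is Fri ✓; Sep 13 is Mon; Oct 13 is Wed; Nov 13 is Sat; Dec 13 is Mon.
Friday the 13ths: Aug.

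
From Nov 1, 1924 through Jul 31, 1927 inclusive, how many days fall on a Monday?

Nov 1, 1924 is a Saturday.
The range spans 1003 days (inclusive of both endpoints).
1003 = 7 × 143 + 2, so there are 143 full weeks plus 2 extra days.
Each full week contributes one Monday: 143 so far.
The 2 extra days are Saturday, Sunday — none qualify.
Total: 143 + 0 = 143.

143 Mondays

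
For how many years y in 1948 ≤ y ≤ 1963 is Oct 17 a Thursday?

Day of week of October 17 in each year:
1948: Sun, 1949: Mon, 1950: Tue, 1951: Wed, 1952: Fri, 1953: Sat, 1954: Sun, 1955: Mon, 1956: Wed, 1957: Thu ✓, 1958: Fri, 1959: Sat, 1960: Mon, 1961: Tue, 1962: Wed, 1963: Thu ✓
Thursdays: 1957, 1963.

2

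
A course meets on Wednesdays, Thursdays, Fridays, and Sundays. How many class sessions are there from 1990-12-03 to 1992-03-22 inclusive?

272

1990-12-03 is a Monday.
That's 476 days from start to end, counting both.
476 = 7 × 68, so the span is exactly 68 full weeks.
Each full week contributes 4 days from the set (Wed, Thu, Fri, Sun): 68 × 4 = 272.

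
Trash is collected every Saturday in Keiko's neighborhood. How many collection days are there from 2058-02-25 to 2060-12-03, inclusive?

144 Saturdays

2058-02-25 is a Monday.
From 2058-02-25 to 2060-12-03 is 1013 days inclusive.
1013 = 7 × 144 + 5, so there are 144 full weeks plus 5 extra days.
Each full week contributes one Saturday: 144 so far.
The 5 extra days are Monday, Tuesday, Wednesday, Thursday, Friday — none qualify.
Total: 144 + 0 = 144.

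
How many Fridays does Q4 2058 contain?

13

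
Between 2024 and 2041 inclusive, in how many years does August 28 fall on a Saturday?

3

Day of week of August 28 in each year:
2024: Wed, 2025: Thu, 2026: Fri, 2027: Sat ✓, 2028: Mon, 2029: Tue, 2030: Wed, 2031: Thu, 2032: Sat ✓, 2033: Sun, 2034: Mon, 2035: Tue, 2036: Thu, 2037: Fri, 2038: Sat ✓, 2039: Sun, 2040: Tue, 2041: Wed
Saturdays: 2027, 2032, 2038.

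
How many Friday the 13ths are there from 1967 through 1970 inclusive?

Friday-the-13ths by year:
1967: Jan, Oct
1968: Sep, Dec
1969: Jun
1970: Feb, Mar, Nov

8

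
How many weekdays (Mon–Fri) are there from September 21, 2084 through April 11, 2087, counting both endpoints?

September 21, 2084 is a Thursday.
The range spans 933 days (inclusive of both endpoints).
933 = 7 × 133 + 2, so there are 133 full weeks plus 2 extra days.
Each full week contributes 5 weekdays (Mon–Fri): 133 × 5 = 665.
The 2 extra days are Thursday, Friday — 2 of them qualify.
Total: 665 + 2 = 667.

667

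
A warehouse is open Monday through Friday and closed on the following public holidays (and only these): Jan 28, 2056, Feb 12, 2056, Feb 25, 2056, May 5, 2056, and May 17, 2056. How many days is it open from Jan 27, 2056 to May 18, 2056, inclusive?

77 business days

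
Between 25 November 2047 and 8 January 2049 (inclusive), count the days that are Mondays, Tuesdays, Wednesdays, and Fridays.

25 November 2047 is a Monday.
That's 411 days from start to end, counting both.
411 = 7 × 58 + 5, so there are 58 full weeks plus 5 extra days.
Each full week contributes 4 days from the set (Mon, Tue, Wed, Fri): 58 × 4 = 232.
The 5 extra days are Monday, Tuesday, Wednesday, Thursday, Friday — 4 of them qualify.
Total: 232 + 4 = 236.

236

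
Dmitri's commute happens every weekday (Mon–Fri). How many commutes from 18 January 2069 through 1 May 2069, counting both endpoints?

18 January 2069 is a Friday.
That's 104 days from start to end, counting both.
104 = 7 × 14 + 6, so there are 14 full weeks plus 6 extra days.
Each full week contributes 5 weekdays (Mon–Fri): 14 × 5 = 70.
The 6 extra days are Friday, Saturday, Sunday, Monday, Tuesday, Wednesday — 4 of them qualify.
Total: 70 + 4 = 74.

74 weekdays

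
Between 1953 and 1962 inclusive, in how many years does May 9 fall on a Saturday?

2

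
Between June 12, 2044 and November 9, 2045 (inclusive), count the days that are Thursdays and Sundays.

148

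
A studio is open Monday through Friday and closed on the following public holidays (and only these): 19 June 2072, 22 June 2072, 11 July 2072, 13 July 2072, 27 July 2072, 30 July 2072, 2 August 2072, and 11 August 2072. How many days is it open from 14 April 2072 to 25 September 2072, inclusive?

111

14 April 2072 is a Thursday.
From 14 April 2072 to 25 September 2072 is 165 days inclusive.
165 = 7 × 23 + 4, so there are 23 full weeks plus 4 extra days.
Each full week contributes 5 weekdays (Mon–Fri): 23 × 5 = 115.
The 4 extra days are Thursday, Friday, Saturday, Sunday — 2 of them qualify.
Total: 115 + 2 = 117.
Holidays: 19 June 2072 (Sun); 22 June 2072 (Wed); 11 July 2072 (Mon); 13 July 2072 (Wed); 27 July 2072 (Wed); 30 July 2072 (Sat); 2 August 2072 (Tue); 11 August 2072 (Thu).
6 of the 8 holidays fall on weekdays; the rest are weekends and were already excluded.
Business days: 117 − 6 = 111.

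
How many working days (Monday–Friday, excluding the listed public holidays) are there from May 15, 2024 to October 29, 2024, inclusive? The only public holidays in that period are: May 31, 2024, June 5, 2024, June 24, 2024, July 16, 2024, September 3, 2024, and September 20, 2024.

114

May 15, 2024 is a Wednesday.
The range spans 168 days (inclusive of both endpoints).
168 = 7 × 24, so the span is exactly 24 full weeks.
Each full week contributes 5 weekdays (Mon–Fri): 24 × 5 = 120.
Total: 120.
Holidays: May 31, 2024 (Fri); June 5, 2024 (Wed); June 24, 2024 (Mon); July 16, 2024 (Tue); September 3, 2024 (Tue); September 20, 2024 (Fri).
All 6 holidays fall on weekdays, so subtract 6.
Business days: 120 − 6 = 114.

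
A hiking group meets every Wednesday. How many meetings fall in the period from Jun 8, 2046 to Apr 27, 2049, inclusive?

Jun 8, 2046 is a Friday.
The range spans 1055 days (inclusive of both endpoints).
1055 = 7 × 150 + 5, so there are 150 full weeks plus 5 extra days.
Each full week contributes one Wednesday: 150 so far.
The 5 extra days are Friday, Saturday, Sunday, Monday, Tuesday — none qualify.
Total: 150 + 0 = 150.

150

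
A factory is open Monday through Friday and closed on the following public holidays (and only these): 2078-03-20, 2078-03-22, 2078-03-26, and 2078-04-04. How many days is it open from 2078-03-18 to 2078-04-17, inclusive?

2078-03-18 is a Friday.
That's 31 days from start to end, counting both.
31 = 7 × 4 + 3, so there are 4 full weeks plus 3 extra days.
Each full week contributes 5 weekdays (Mon–Fri): 4 × 5 = 20.
The 3 extra days are Fri, Sat, Sun — 1 of them qualifies.
Total: 20 + 1 = 21.
Holidays: 2078-03-20 (Sun); 2078-03-22 (Tue); 2078-03-26 (Sat); 2078-04-04 (Mon).
2 of the 4 holidays fall on weekdays; the rest are weekends and were already excluded.
Business days: 21 − 2 = 19.

19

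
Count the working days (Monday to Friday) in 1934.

261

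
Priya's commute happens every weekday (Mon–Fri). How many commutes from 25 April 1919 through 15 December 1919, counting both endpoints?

25 April 1919 is a Friday.
From 25 April 1919 to 15 December 1919 is 235 days inclusive.
235 = 7 × 33 + 4, so there are 33 full weeks plus 4 extra days.
Each full week contributes 5 weekdays (Mon–Fri): 33 × 5 = 165.
The 4 extra days are Friday, Saturday, Sunday, Monday — 2 of them qualify.
Total: 165 + 2 = 167.

167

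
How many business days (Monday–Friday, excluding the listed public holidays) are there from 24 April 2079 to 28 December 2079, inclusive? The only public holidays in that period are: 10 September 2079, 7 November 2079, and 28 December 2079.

24 April 2079 is a Monday.
The range spans 249 days (inclusive of both endpoints).
249 = 7 × 35 + 4, so there are 35 full weeks plus 4 extra days.
Each full week contributes 5 weekdays (Mon–Fri): 35 × 5 = 175.
The 4 extra days are Mon, Tue, Wed, Thu — 4 of them qualify.
Total: 175 + 4 = 179.
Holidays: 10 September 2079 (Sun); 7 November 2079 (Tue); 28 December 2079 (Thu).
2 of the 3 holidays fall on weekdays; the rest are weekends and were already excluded.
Business days: 179 − 2 = 177.

177 business days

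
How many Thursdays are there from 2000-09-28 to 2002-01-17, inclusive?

69 Thursdays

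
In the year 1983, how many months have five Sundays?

A month has five Sundays exactly when Sunday falls within its first (length − 28) days.
Jan: 31 days, starts Sat → 5 of Sat, Sun, Mon ✓
Feb: 28 days, starts Tue → 5 of (none)
Mar: 31 days, starts Tue → 5 of Tue, Wed, Thu
Apr: 30 days, starts Fri → 5 of Fri, Sat
May: 31 days, starts Sun → 5 of Sun, Mon, Tue ✓
Jun: 30 days, starts Wed → 5 of Wed, Thu
Jul: 31 days, starts Fri → 5 of Fri, Sat, Sun ✓
Aug: 31 days, starts Mon → 5 of Mon, Tue, Wed
Sep: 30 days, starts Thu → 5 of Thu, Fri
Oct: 31 days, starts Sat → 5 of Sat, Sun, Mon ✓
Nov: 30 days, starts Tue → 5 of Tue, Wed
Dec: 31 days, starts Thu → 5 of Thu, Fri, Sat
Months with five Sundays: Jan, May, Jul, Oct.

4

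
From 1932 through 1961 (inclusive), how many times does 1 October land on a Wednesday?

4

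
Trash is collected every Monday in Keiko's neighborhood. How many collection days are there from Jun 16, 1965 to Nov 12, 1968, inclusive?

Jun 16, 1965 is a Wednesday.
That's 1246 days from start to end, counting both.
1246 = 7 × 178, so the span is exactly 178 full weeks.
Each full week contributes one Monday: 178 so far.
Total: 178.

178 Mondays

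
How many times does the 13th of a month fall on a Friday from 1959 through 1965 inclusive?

13

Friday-the-13ths by year:
1959: Feb, Mar, Nov
1960: May
1961: Jan, Oct
1962: Apr, Jul
1963: Sep, Dec
1964: Mar, Nov
1965: Aug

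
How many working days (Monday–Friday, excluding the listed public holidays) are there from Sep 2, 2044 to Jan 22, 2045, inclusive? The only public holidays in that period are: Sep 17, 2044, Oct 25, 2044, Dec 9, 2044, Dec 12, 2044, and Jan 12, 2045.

97 working days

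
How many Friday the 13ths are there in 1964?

2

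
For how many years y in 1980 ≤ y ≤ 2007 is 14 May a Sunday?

4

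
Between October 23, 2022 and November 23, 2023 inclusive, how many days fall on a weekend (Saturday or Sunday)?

October 23, 2022 is a Sunday.
From October 23, 2022 to November 23, 2023 is 397 days inclusive.
397 = 7 × 56 + 5, so there are 56 full weeks plus 5 extra days.
Each full week contributes 2 weekend days (Sat, Sun): 56 × 2 = 112.
The 5 extra days are Sun, Mon, Tue, Wed, Thu — 1 of them qualifies.
Total: 112 + 1 = 113.

113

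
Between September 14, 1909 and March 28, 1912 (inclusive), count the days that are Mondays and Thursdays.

September 14, 1909 is a Tuesday.
The range spans 927 days (inclusive of both endpoints).
927 = 7 × 132 + 3, so there are 132 full weeks plus 3 extra days.
Each full week contributes 2 days from the set (Mon, Thu): 132 × 2 = 264.
The 3 extra days are Tue, Wed, Thu — 1 of them qualifies.
Total: 264 + 1 = 265.

265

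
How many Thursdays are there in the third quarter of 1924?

Jul 1, 1924 is a Tuesday.
The range spans 92 days (inclusive of both endpoints).
92 = 7 × 13 + 1, so there are 13 full weeks plus 1 extra day.
Each full week contributes one Thursday: 13 so far.
The 1 extra day is Tue — none qualify.
Total: 13 + 0 = 13.

13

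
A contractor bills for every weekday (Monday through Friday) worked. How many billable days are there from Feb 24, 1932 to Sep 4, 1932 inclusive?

Feb 24, 1932 is a Wednesday.
That's 194 days from start to end, counting both.
194 = 7 × 27 + 5, so there are 27 full weeks plus 5 extra days.
Each full week contributes 5 weekdays (Mon–Fri): 27 × 5 = 135.
The 5 extra days are Wed, Thu, Fri, Sat, Sun — 3 of them qualify.
Total: 135 + 3 = 138.

138 weekdays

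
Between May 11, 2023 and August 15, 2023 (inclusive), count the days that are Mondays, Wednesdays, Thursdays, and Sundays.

55

May 11, 2023 is a Thursday.
That's 97 days from start to end, counting both.
97 = 7 × 13 + 6, so there are 13 full weeks plus 6 extra days.
Each full week contributes 4 days from the set (Mon, Wed, Thu, Sun): 13 × 4 = 52.
The 6 extra days are Thu, Fri, Sat, Sun, Mon, Tue — 3 of them qualify.
Total: 52 + 3 = 55.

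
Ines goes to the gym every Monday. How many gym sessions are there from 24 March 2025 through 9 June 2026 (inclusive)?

64 Mondays

24 March 2025 is a Monday.
The range spans 443 days (inclusive of both endpoints).
443 = 7 × 63 + 2, so there are 63 full weeks plus 2 extra days.
Each full week contributes one Monday: 63 so far.
The 2 extra days are Monday, Tuesday — 1 of them qualifies.
Total: 63 + 1 = 64.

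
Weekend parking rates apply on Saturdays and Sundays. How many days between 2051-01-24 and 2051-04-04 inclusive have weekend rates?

20

2051-01-24 is a Tuesday.
That's 71 days from start to end, counting both.
71 = 7 × 10 + 1, so there are 10 full weeks plus 1 extra day.
Each full week contributes 2 weekend days (Sat, Sun): 10 × 2 = 20.
The 1 extra day is Tue — none qualify.
Total: 20 + 0 = 20.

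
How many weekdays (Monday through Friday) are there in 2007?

261 weekdays

1 January 2007 is a Monday.
That's 365 days from start to end, counting both.
365 = 7 × 52 + 1, so there are 52 full weeks plus 1 extra day.
Each full week contributes 5 weekdays (Mon–Fri): 52 × 5 = 260.
The 1 extra day is Monday — 1 of them qualifies.
Total: 260 + 1 = 261.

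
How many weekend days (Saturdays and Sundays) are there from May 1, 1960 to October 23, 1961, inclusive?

May 1, 1960 is a Sunday.
That's 541 days from start to end, counting both.
541 = 7 × 77 + 2, so there are 77 full weeks plus 2 extra days.
Each full week contributes 2 weekend days (Sat, Sun): 77 × 2 = 154.
The 2 extra days are Sunday, Monday — 1 of them qualifies.
Total: 154 + 1 = 155.

155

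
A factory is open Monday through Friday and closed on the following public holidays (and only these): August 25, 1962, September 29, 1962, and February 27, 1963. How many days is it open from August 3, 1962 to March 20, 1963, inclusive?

August 3, 1962 is a Friday.
That's 230 days from start to end, counting both.
230 = 7 × 32 + 6, so there are 32 full weeks plus 6 extra days.
Each full week contributes 5 weekdays (Mon–Fri): 32 × 5 = 160.
The 6 extra days are Friday, Saturday, Sunday, Monday, Tuesday, Wednesday — 4 of them qualify.
Total: 160 + 4 = 164.
Holidays: August 25, 1962 (Sat); September 29, 1962 (Sat); February 27, 1963 (Wed).
1 of the 3 holidays fall on weekdays; the rest are weekends and were already excluded.
Business days: 164 − 1 = 163.

163 business days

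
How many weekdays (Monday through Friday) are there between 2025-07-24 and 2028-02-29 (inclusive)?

679 weekdays

2025-07-24 is a Thursday.
From 2025-07-24 to 2028-02-29 is 951 days inclusive.
951 = 7 × 135 + 6, so there are 135 full weeks plus 6 extra days.
Each full week contributes 5 weekdays (Mon–Fri): 135 × 5 = 675.
The 6 extra days are Thu, Fri, Sat, Sun, Mon, Tue — 4 of them qualify.
Total: 675 + 4 = 679.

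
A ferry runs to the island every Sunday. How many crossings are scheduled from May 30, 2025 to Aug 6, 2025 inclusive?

May 30, 2025 is a Friday.
That's 69 days from start to end, counting both.
69 = 7 × 9 + 6, so there are 9 full weeks plus 6 extra days.
Each full week contributes one Sunday: 9 so far.
The 6 extra days are Friday, Saturday, Sunday, Monday, Tuesday, Wednesday — 1 of them qualifies.
Total: 9 + 1 = 10.

10 Sundays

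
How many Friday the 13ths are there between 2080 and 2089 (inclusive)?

16

Friday-the-13ths by year:
2080: Sep, Dec
2081: Jun
2082: Feb, Mar, Nov
2083: Aug
2084: Oct
2085: Apr, Jul
2086: Sep, Dec
2087: Jun
2088: Feb, Aug
2089: May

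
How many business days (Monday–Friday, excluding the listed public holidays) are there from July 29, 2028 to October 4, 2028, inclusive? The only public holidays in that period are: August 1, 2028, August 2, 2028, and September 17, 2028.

July 29, 2028 is a Saturday.
From July 29, 2028 to October 4, 2028 is 68 days inclusive.
68 = 7 × 9 + 5, so there are 9 full weeks plus 5 extra days.
Each full week contributes 5 weekdays (Mon–Fri): 9 × 5 = 45.
The 5 extra days are Saturday, Sunday, Monday, Tuesday, Wednesday — 3 of them qualify.
Total: 45 + 3 = 48.
Holidays: August 1, 2028 (Tue); August 2, 2028 (Wed); September 17, 2028 (Sun).
2 of the 3 holidays fall on weekdays; the rest are weekends and were already excluded.
Business days: 48 − 2 = 46.

46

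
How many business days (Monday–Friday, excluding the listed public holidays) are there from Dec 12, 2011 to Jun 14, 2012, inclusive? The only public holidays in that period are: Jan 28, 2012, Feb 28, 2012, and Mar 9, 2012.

132 business days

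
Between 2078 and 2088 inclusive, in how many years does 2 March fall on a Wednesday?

Day of week of March 2 in each year:
2078: Wed ✓, 2079: Thu, 2080: Sat, 2081: Sun, 2082: Mon, 2083: Tue, 2084: Thu, 2085: Fri, 2086: Sat, 2087: Sun, 2088: Tue
Wednesdays: 2078.

1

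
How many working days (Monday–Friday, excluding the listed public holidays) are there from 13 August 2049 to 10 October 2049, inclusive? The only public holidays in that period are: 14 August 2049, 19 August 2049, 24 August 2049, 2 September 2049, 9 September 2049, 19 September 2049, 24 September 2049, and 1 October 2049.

35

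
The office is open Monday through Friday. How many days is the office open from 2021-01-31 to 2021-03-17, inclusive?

33 weekdays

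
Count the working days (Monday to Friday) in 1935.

261 weekdays

1935-01-01 is a Tuesday.
From 1935-01-01 to 1935-12-31 is 365 days inclusive.
365 = 7 × 52 + 1, so there are 52 full weeks plus 1 extra day.
Each full week contributes 5 weekdays (Mon–Fri): 52 × 5 = 260.
The 1 extra day is Tuesday — 1 of them qualifies.
Total: 260 + 1 = 261.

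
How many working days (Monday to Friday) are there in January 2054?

2054-01-01 is a Thursday.
From 2054-01-01 to 2054-01-31 is 31 days inclusive.
31 = 7 × 4 + 3, so there are 4 full weeks plus 3 extra days.
Each full week contributes 5 weekdays (Mon–Fri): 4 × 5 = 20.
The 3 extra days are Thursday, Friday, Saturday — 2 of them qualify.
Total: 20 + 2 = 22.

22 weekdays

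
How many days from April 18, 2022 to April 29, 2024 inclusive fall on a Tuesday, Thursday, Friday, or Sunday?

424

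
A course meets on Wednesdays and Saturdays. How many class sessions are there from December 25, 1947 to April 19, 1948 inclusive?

December 25, 1947 is a Thursday.
That's 117 days from start to end, counting both.
117 = 7 × 16 + 5, so there are 16 full weeks plus 5 extra days.
Each full week contributes 2 days from the set (Wed, Sat): 16 × 2 = 32.
The 5 extra days are Thursday, Friday, Saturday, Sunday, Monday — 1 of them qualifies.
Total: 32 + 1 = 33.

33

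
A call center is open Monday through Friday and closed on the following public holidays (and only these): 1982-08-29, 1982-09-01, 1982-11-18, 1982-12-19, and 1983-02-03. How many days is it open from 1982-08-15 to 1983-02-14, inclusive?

128 working days

1982-08-15 is a Sunday.
That's 184 days from start to end, counting both.
184 = 7 × 26 + 2, so there are 26 full weeks plus 2 extra days.
Each full week contributes 5 weekdays (Mon–Fri): 26 × 5 = 130.
The 2 extra days are Sunday, Monday — 1 of them qualifies.
Total: 130 + 1 = 131.
Holidays: 1982-08-29 (Sun); 1982-09-01 (Wed); 1982-11-18 (Thu); 1982-12-19 (Sun); 1983-02-03 (Thu).
3 of the 5 holidays fall on weekdays; the rest are weekends and were already excluded.
Business days: 131 − 3 = 128.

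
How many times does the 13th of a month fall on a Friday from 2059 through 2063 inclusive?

8

Friday-the-13ths by year:
2059: Jun
2060: Feb, Aug
2061: May
2062: Jan, Oct
2063: Apr, Jul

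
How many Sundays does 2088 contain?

52

1 January 2088 is a Thursday.
The range spans 366 days (inclusive of both endpoints).
366 = 7 × 52 + 2, so there are 52 full weeks plus 2 extra days.
Each full week contributes one Sunday: 52 so far.
The 2 extra days are Thu, Fri — none qualify.
Total: 52 + 0 = 52.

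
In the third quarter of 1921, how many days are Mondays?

13

1 July 1921 is a Friday.
The range spans 92 days (inclusive of both endpoints).
92 = 7 × 13 + 1, so there are 13 full weeks plus 1 extra day.
Each full week contributes one Monday: 13 so far.
The 1 extra day is Fri — none qualify.
Total: 13 + 0 = 13.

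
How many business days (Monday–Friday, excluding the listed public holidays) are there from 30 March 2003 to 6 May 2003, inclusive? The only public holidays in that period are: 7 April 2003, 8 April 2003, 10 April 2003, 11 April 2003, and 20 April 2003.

23 business days

30 March 2003 is a Sunday.
That's 38 days from start to end, counting both.
38 = 7 × 5 + 3, so there are 5 full weeks plus 3 extra days.
Each full week contributes 5 weekdays (Mon–Fri): 5 × 5 = 25.
The 3 extra days are Sunday, Monday, Tuesday — 2 of them qualify.
Total: 25 + 2 = 27.
Holidays: 7 April 2003 (Mon); 8 April 2003 (Tue); 10 April 2003 (Thu); 11 April 2003 (Fri); 20 April 2003 (Sun).
4 of the 5 holidays fall on weekdays; the rest are weekends and were already excluded.
Business days: 27 − 4 = 23.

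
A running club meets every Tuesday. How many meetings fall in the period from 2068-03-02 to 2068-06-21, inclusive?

2068-03-02 is a Friday.
That's 112 days from start to end, counting both.
112 = 7 × 16, so the span is exactly 16 full weeks.
Each full week contributes one Tuesday: 16 so far.
Total: 16.

16 Tuesdays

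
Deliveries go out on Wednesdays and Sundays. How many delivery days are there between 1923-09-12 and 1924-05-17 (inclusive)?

71

1923-09-12 is a Wednesday.
That's 249 days from start to end, counting both.
249 = 7 × 35 + 4, so there are 35 full weeks plus 4 extra days.
Each full week contributes 2 days from the set (Wed, Sun): 35 × 2 = 70.
The 4 extra days are Wed, Thu, Fri, Sat — 1 of them qualifies.
Total: 70 + 1 = 71.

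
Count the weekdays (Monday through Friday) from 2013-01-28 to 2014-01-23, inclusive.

259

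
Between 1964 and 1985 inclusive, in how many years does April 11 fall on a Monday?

Day of week of April 11 in each year:
1964: Sat, 1965: Sun, 1966: Mon ✓, 1967: Tue, 1968: Thu, 1969: Fri, 1970: Sat, 1971: Sun, 1972: Tue, 1973: Wed, 1974: Thu, 1975: Fri, 1976: Sun, 1977: Mon ✓, 1978: Tue, 1979: Wed, 1980: Fri, 1981: Sat, 1982: Sun, 1983: Mon ✓, 1984: Wed, 1985: Thu
Mondays: 1966, 1977, 1983.

3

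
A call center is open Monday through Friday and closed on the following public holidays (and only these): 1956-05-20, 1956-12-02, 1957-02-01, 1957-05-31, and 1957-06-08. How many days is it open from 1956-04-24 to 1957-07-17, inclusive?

1956-04-24 is a Tuesday.
The range spans 450 days (inclusive of both endpoints).
450 = 7 × 64 + 2, so there are 64 full weeks plus 2 extra days.
Each full week contributes 5 weekdays (Mon–Fri): 64 × 5 = 320.
The 2 extra days are Tuesday, Wednesday — 2 of them qualify.
Total: 320 + 2 = 322.
Holidays: 1956-05-20 (Sun); 1956-12-02 (Sun); 1957-02-01 (Fri); 1957-05-31 (Fri); 1957-06-08 (Sat).
2 of the 5 holidays fall on weekdays; the rest are weekends and were already excluded.
Business days: 322 − 2 = 320.

320 working days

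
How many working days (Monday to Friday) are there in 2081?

1 January 2081 is a Wednesday.
From 1 January 2081 to 31 December 2081 is 365 days inclusive.
365 = 7 × 52 + 1, so there are 52 full weeks plus 1 extra day.
Each full week contributes 5 weekdays (Mon–Fri): 52 × 5 = 260.
The 1 extra day is Wed — 1 of them qualifies.
Total: 260 + 1 = 261.

261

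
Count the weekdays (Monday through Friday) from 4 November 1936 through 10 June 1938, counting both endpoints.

418 weekdays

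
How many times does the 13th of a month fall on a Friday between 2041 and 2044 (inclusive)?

7

Friday-the-13ths by year:
2041: Sep, Dec
2042: Jun
2043: Feb, Mar, Nov
2044: May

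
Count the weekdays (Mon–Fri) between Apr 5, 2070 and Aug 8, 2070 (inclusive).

Apr 5, 2070 is a Saturday.
The range spans 126 days (inclusive of both endpoints).
126 = 7 × 18, so the span is exactly 18 full weeks.
Each full week contributes 5 weekdays (Mon–Fri): 18 × 5 = 90.
Total: 90.

90 weekdays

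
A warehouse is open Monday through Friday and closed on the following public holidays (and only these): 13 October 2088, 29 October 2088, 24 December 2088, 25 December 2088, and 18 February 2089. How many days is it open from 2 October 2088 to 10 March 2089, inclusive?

110 business days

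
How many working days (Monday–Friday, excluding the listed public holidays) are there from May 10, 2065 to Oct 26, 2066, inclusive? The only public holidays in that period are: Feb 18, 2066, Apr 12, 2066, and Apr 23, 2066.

379

May 10, 2065 is a Sunday.
That's 535 days from start to end, counting both.
535 = 7 × 76 + 3, so there are 76 full weeks plus 3 extra days.
Each full week contributes 5 weekdays (Mon–Fri): 76 × 5 = 380.
The 3 extra days are Sun, Mon, Tue — 2 of them qualify.
Total: 380 + 2 = 382.
Holidays: Feb 18, 2066 (Thu); Apr 12, 2066 (Mon); Apr 23, 2066 (Fri).
All 3 holidays fall on weekdays, so subtract 3.
Business days: 382 − 3 = 379.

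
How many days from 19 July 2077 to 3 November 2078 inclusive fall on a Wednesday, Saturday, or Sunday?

202

19 July 2077 is a Monday.
That's 473 days from start to end, counting both.
473 = 7 × 67 + 4, so there are 67 full weeks plus 4 extra days.
Each full week contributes 3 days from the set (Wed, Sat, Sun): 67 × 3 = 201.
The 4 extra days are Mon, Tue, Wed, Thu — 1 of them qualifies.
Total: 201 + 1 = 202.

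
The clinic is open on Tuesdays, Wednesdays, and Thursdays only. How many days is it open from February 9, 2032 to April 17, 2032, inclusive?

February 9, 2032 is a Monday.
That's 69 days from start to end, counting both.
69 = 7 × 9 + 6, so there are 9 full weeks plus 6 extra days.
Each full week contributes 3 days from the set (Tue, Wed, Thu): 9 × 3 = 27.
The 6 extra days are Mon, Tue, Wed, Thu, Fri, Sat — 3 of them qualify.
Total: 27 + 3 = 30.

30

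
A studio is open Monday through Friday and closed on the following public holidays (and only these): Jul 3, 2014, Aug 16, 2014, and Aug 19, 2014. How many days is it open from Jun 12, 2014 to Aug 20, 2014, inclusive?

48 business days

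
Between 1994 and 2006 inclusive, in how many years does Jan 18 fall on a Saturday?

2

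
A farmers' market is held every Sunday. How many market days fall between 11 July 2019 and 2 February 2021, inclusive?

11 July 2019 is a Thursday.
From 11 July 2019 to 2 February 2021 is 573 days inclusive.
573 = 7 × 81 + 6, so there are 81 full weeks plus 6 extra days.
Each full week contributes one Sunday: 81 so far.
The 6 extra days are Thursday, Friday, Saturday, Sunday, Monday, Tuesday — 1 of them qualifies.
Total: 81 + 1 = 82.

82 Sundays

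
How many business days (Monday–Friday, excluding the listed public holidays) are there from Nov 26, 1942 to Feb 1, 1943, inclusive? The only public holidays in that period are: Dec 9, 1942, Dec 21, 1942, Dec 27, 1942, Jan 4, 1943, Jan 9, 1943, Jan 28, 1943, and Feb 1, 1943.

Nov 26, 1942 is a Thursday.
From Nov 26, 1942 to Feb 1, 1943 is 68 days inclusive.
68 = 7 × 9 + 5, so there are 9 full weeks plus 5 extra days.
Each full week contributes 5 weekdays (Mon–Fri): 9 × 5 = 45.
The 5 extra days are Thu, Fri, Sat, Sun, Mon — 3 of them qualify.
Total: 45 + 3 = 48.
Holidays: Dec 9, 1942 (Wed); Dec 21, 1942 (Mon); Dec 27, 1942 (Sun); Jan 4, 1943 (Mon); Jan 9, 1943 (Sat); Jan 28, 1943 (Thu); Feb 1, 1943 (Mon).
5 of the 7 holidays fall on weekdays; the rest are weekends and were already excluded.
Business days: 48 − 5 = 43.

43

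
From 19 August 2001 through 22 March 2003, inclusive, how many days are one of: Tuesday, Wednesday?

166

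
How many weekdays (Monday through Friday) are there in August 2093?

21 weekdays

Aug 1, 2093 is a Saturday.
That's 31 days from start to end, counting both.
31 = 7 × 4 + 3, so there are 4 full weeks plus 3 extra days.
Each full week contributes 5 weekdays (Mon–Fri): 4 × 5 = 20.
The 3 extra days are Saturday, Sunday, Monday — 1 of them qualifies.
Total: 20 + 1 = 21.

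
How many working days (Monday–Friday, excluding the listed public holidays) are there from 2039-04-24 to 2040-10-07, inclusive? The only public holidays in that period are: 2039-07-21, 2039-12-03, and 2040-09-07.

2039-04-24 is a Sunday.
From 2039-04-24 to 2040-10-07 is 533 days inclusive.
533 = 7 × 76 + 1, so there are 76 full weeks plus 1 extra day.
Each full week contributes 5 weekdays (Mon–Fri): 76 × 5 = 380.
The 1 extra day is Sun — none qualify.
Total: 380 + 0 = 380.
Holidays: 2039-07-21 (Thu); 2039-12-03 (Sat); 2040-09-07 (Fri).
2 of the 3 holidays fall on weekdays; the rest are weekends and were already excluded.
Business days: 380 − 2 = 378.

378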